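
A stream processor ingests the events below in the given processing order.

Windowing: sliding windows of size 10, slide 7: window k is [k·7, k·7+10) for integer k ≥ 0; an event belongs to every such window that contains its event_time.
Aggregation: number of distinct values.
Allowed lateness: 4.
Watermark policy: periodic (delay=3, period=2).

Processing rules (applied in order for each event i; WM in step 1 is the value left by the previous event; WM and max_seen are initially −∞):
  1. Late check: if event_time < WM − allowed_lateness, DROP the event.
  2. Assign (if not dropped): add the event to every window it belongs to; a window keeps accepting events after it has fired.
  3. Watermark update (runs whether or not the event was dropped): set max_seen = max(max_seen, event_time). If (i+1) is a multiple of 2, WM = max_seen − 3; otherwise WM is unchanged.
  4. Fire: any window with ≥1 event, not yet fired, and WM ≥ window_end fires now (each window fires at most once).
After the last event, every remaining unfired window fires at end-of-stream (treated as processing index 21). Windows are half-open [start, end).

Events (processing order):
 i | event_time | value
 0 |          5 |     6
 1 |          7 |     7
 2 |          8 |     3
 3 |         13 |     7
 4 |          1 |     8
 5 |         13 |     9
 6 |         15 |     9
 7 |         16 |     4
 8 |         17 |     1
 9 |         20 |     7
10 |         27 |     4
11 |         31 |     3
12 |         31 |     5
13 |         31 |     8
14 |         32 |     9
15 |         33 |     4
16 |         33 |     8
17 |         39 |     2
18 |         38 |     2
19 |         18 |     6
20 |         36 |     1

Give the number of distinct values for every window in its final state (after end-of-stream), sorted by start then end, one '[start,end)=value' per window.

i=0 t=5 v=6: → [0,10); WM=−∞
i=1 t=7 v=7: → [7,17),[0,10); WM=4
i=2 t=8 v=3: → [7,17),[0,10); WM=4
i=3 t=13 v=7: → [7,17); WM=10; [0,10) fires=3
i=4 t=1 v=8: DROP (t<10-4); WM=10
i=5 t=13 v=9: → [7,17); WM=10
i=6 t=15 v=9: → [14,24),[7,17); WM=10
i=7 t=16 v=4: → [14,24),[7,17); WM=13
i=8 t=17 v=1: → [14,24); WM=13
i=9 t=20 v=7: → [14,24); WM=17; [7,17) fires=4
i=10 t=27 v=4: → [21,31); WM=17
i=11 t=31 v=3: → [28,38); WM=28; [14,24) fires=4
i=12 t=31 v=5: → [28,38); WM=28
i=13 t=31 v=8: → [28,38); WM=28
i=14 t=32 v=9: → [28,38); WM=28
i=15 t=33 v=4: → [28,38); WM=30
i=16 t=33 v=8: → [28,38); WM=30
i=17 t=39 v=2: → [35,45); WM=36; [21,31) fires=1
i=18 t=38 v=2: → [35,45); WM=36
i=19 t=18 v=6: DROP (t<36-4); WM=36
i=20 t=36 v=1: → [35,45),[28,38); WM=36

[0,10)=3 [7,17)=4 [14,24)=4 [21,31)=1 [28,38)=6 [35,45)=2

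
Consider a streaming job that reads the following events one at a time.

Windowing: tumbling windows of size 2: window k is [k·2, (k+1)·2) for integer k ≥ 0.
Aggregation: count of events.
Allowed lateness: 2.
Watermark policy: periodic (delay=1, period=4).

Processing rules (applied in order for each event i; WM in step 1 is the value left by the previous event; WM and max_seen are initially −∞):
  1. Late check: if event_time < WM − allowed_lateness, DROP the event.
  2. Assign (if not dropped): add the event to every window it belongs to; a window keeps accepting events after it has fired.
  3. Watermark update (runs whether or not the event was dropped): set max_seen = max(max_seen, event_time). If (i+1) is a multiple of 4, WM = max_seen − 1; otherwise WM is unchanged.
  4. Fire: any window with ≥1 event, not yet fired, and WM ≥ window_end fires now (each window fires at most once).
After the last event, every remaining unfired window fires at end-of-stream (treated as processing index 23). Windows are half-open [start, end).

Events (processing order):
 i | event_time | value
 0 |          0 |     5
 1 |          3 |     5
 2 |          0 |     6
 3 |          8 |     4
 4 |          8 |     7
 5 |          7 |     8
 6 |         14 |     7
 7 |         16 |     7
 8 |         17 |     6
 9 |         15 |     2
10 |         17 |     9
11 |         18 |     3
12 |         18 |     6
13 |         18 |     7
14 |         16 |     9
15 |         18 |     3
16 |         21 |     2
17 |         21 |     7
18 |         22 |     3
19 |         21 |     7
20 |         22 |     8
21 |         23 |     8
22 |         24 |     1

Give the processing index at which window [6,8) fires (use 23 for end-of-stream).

7

i=0 t=0 v=5: → [0,2); WM=−∞
i=1 t=3 v=5: → [2,4); WM=−∞
i=2 t=0 v=6: → [0,2); WM=−∞
i=3 t=8 v=4: → [8,10); WM=7; [0,2) fires=2 [2,4) fires=1
i=4 t=8 v=7: → [8,10); WM=7
i=5 t=7 v=8: → [6,8); WM=7
i=6 t=14 v=7: → [14,16); WM=7
i=7 t=16 v=7: → [16,18); WM=15; [6,8) fires=1 [8,10) fires=2
i=8 t=17 v=6: → [16,18); WM=15
i=9 t=15 v=2: → [14,16); WM=15
i=10 t=17 v=9: → [16,18); WM=15
i=11 t=18 v=3: → [18,20); WM=17; [14,16) fires=2
i=12 t=18 v=6: → [18,20); WM=17
i=13 t=18 v=7: → [18,20); WM=17
i=14 t=16 v=9: → [16,18); WM=17
i=15 t=18 v=3: → [18,20); WM=17
i=16 t=21 v=2: → [20,22); WM=17
i=17 t=21 v=7: → [20,22); WM=17
i=18 t=22 v=3: → [22,24); WM=17
i=19 t=21 v=7: → [20,22); WM=21; [16,18) fires=4 [18,20) fires=4
i=20 t=22 v=8: → [22,24); WM=21
i=21 t=23 v=8: → [22,24); WM=21
i=22 t=24 v=1: → [24,26); WM=21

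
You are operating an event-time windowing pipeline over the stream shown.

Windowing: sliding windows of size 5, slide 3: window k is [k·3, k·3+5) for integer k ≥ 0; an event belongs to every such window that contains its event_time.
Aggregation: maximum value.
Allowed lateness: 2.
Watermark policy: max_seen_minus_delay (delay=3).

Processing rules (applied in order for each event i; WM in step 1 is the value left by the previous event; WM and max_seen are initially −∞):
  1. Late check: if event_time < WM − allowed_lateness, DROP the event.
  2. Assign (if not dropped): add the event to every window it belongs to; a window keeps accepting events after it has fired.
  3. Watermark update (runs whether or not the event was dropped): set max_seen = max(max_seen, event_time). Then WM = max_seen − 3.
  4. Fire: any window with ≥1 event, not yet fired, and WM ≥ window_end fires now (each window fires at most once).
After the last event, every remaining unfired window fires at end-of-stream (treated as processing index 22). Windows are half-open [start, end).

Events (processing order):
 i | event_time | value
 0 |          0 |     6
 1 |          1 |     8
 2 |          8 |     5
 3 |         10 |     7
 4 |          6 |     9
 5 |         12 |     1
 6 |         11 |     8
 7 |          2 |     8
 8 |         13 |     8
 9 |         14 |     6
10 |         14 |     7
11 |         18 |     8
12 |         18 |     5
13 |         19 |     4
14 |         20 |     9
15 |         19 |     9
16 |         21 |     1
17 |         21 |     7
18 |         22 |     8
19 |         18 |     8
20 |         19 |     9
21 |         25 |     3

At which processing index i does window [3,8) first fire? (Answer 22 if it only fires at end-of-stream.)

i=0 t=0 v=6: → [0,5); WM=-3
i=1 t=1 v=8: → [0,5); WM=-2
i=2 t=8 v=5: → [6,11); WM=5; [0,5) fires=8
i=3 t=10 v=7: → [9,14),[6,11); WM=7
i=4 t=6 v=9: → [6,11),[3,8); WM=7
i=5 t=12 v=1: → [12,17),[9,14); WM=9; [3,8) fires=9
i=6 t=11 v=8: → [9,14); WM=9
i=7 t=2 v=8: DROP (t<9-2); WM=9
i=8 t=13 v=8: → [12,17),[9,14); WM=10
i=9 t=14 v=6: → [12,17); WM=11; [6,11) fires=9
i=10 t=14 v=7: → [12,17); WM=11
i=11 t=18 v=8: → [18,23),[15,20); WM=15; [9,14) fires=8
i=12 t=18 v=5: → [18,23),[15,20); WM=15
i=13 t=19 v=4: → [18,23),[15,20); WM=16
i=14 t=20 v=9: → [18,23); WM=17; [12,17) fires=8
i=15 t=19 v=9: → [18,23),[15,20); WM=17
i=16 t=21 v=1: → [21,26),[18,23); WM=18
i=17 t=21 v=7: → [21,26),[18,23); WM=18
i=18 t=22 v=8: → [21,26),[18,23); WM=19
i=19 t=18 v=8: → [18,23),[15,20); WM=19
i=20 t=19 v=9: → [18,23),[15,20); WM=19
i=21 t=25 v=3: → [24,29),[21,26); WM=22; [15,20) fires=9

5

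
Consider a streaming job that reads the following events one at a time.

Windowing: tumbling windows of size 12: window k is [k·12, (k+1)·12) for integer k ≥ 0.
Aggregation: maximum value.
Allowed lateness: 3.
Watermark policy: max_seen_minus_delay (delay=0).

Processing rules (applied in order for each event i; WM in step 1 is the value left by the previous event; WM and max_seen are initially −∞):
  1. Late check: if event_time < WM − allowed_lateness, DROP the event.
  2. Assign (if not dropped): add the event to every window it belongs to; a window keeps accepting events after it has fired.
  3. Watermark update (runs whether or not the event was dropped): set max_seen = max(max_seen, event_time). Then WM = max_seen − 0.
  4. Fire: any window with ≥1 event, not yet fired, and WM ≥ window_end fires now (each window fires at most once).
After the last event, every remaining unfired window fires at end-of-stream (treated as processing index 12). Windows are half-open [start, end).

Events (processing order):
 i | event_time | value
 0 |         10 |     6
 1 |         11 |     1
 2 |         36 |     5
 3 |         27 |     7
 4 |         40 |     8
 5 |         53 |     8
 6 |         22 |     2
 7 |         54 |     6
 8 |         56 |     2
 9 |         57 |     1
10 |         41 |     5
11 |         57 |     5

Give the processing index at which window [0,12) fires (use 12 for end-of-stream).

i=0 t=10 v=6: → [0,12); WM=10
i=1 t=11 v=1: → [0,12); WM=11
i=2 t=36 v=5: → [36,48); WM=36; [0,12) fires=6
i=3 t=27 v=7: DROP (t<36-3); WM=36
i=4 t=40 v=8: → [36,48); WM=40
i=5 t=53 v=8: → [48,60); WM=53; [36,48) fires=8
i=6 t=22 v=2: DROP (t<53-3); WM=53
i=7 t=54 v=6: → [48,60); WM=54
i=8 t=56 v=2: → [48,60); WM=56
i=9 t=57 v=1: → [48,60); WM=57
i=10 t=41 v=5: DROP (t<57-3); WM=57
i=11 t=57 v=5: → [48,60); WM=57

2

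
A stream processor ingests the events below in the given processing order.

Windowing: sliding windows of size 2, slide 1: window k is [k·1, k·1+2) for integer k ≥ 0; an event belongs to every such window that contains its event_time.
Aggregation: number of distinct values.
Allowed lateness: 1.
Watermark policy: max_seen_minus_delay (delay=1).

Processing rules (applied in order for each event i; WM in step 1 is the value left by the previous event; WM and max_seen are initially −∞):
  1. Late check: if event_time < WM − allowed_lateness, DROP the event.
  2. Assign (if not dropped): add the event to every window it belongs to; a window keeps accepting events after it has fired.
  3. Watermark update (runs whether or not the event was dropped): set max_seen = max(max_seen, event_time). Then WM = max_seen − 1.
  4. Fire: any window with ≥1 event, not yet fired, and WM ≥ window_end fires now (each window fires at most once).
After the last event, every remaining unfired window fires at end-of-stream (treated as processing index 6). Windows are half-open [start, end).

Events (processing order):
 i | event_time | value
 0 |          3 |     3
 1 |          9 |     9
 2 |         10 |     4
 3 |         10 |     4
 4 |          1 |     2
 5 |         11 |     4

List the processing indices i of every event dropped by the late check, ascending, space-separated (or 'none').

i=0 t=3 v=3: → [3,5),[2,4); WM=2
i=1 t=9 v=9: → [9,11),[8,10); WM=8; [2,4) fires=1 [3,5) fires=1
i=2 t=10 v=4: → [10,12),[9,11); WM=9
i=3 t=10 v=4: → [10,12),[9,11); WM=9
i=4 t=1 v=2: DROP (t<9-1); WM=9
i=5 t=11 v=4: → [11,13),[10,12); WM=10; [8,10) fires=1

4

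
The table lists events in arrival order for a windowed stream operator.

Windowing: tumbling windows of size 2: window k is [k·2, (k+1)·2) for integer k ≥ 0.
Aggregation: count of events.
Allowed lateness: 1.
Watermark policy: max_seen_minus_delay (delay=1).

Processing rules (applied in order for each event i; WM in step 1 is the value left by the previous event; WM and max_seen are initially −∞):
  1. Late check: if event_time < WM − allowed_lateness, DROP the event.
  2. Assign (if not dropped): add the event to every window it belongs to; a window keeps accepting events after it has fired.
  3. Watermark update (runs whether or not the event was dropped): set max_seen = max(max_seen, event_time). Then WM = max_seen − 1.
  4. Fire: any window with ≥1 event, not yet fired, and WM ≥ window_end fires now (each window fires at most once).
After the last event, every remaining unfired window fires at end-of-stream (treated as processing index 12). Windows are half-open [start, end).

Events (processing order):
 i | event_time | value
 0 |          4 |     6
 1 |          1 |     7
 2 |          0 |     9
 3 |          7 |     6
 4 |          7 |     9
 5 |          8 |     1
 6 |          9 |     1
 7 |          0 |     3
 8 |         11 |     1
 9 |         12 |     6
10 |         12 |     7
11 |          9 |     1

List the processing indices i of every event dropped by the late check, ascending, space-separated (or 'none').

i=0 t=4 v=6: → [4,6); WM=3
i=1 t=1 v=7: DROP (t<3-1); WM=3
i=2 t=0 v=9: DROP (t<3-1); WM=3
i=3 t=7 v=6: → [6,8); WM=6; [4,6) fires=1
i=4 t=7 v=9: → [6,8); WM=6
i=5 t=8 v=1: → [8,10); WM=7
i=6 t=9 v=1: → [8,10); WM=8; [6,8) fires=2
i=7 t=0 v=3: DROP (t<8-1); WM=8
i=8 t=11 v=1: → [10,12); WM=10; [8,10) fires=2
i=9 t=12 v=6: → [12,14); WM=11
i=10 t=12 v=7: → [12,14); WM=11
i=11 t=9 v=1: DROP (t<11-1); WM=11

1 2 7 11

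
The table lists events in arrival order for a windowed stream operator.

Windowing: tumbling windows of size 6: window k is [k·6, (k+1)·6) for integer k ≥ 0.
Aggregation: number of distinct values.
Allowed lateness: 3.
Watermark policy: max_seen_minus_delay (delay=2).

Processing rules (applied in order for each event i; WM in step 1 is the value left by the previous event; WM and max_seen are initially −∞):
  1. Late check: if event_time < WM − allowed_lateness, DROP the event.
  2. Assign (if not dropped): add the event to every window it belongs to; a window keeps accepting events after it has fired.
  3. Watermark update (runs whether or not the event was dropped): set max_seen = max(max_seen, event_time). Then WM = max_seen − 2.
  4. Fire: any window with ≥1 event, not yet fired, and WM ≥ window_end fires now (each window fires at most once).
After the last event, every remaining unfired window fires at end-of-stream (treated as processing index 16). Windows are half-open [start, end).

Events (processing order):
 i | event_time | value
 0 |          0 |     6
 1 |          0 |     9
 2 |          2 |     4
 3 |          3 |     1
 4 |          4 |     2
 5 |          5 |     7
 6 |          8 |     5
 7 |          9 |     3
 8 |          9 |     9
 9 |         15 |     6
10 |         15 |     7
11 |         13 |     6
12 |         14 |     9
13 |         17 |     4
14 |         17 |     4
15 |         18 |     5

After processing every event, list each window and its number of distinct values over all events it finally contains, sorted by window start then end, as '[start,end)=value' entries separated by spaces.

i=0 t=0 v=6: → [0,6); WM=-2
i=1 t=0 v=9: → [0,6); WM=-2
i=2 t=2 v=4: → [0,6); WM=0
i=3 t=3 v=1: → [0,6); WM=1
i=4 t=4 v=2: → [0,6); WM=2
i=5 t=5 v=7: → [0,6); WM=3
i=6 t=8 v=5: → [6,12); WM=6; [0,6) fires=6
i=7 t=9 v=3: → [6,12); WM=7
i=8 t=9 v=9: → [6,12); WM=7
i=9 t=15 v=6: → [12,18); WM=13; [6,12) fires=3
i=10 t=15 v=7: → [12,18); WM=13
i=11 t=13 v=6: → [12,18); WM=13
i=12 t=14 v=9: → [12,18); WM=13
i=13 t=17 v=4: → [12,18); WM=15
i=14 t=17 v=4: → [12,18); WM=15
i=15 t=18 v=5: → [18,24); WM=16

[0,6)=6 [6,12)=3 [12,18)=4 [18,24)=1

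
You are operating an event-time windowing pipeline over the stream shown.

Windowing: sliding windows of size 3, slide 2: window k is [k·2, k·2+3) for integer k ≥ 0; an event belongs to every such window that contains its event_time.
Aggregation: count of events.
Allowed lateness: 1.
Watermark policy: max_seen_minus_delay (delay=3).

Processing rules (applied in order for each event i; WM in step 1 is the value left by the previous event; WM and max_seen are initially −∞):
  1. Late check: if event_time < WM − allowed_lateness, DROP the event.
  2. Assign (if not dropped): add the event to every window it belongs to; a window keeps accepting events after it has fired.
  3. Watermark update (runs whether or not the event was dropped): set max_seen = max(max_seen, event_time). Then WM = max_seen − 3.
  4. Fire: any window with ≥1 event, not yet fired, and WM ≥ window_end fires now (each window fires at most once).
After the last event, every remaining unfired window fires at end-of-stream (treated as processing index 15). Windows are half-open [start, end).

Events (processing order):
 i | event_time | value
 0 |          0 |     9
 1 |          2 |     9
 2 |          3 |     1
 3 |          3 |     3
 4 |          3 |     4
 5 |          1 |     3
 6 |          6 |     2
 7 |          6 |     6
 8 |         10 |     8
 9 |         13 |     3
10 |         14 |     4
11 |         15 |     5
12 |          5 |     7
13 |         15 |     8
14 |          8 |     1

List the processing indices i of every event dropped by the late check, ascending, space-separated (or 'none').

i=0 t=0 v=9: → [0,3); WM=-3
i=1 t=2 v=9: → [2,5),[0,3); WM=-1
i=2 t=3 v=1: → [2,5); WM=0
i=3 t=3 v=3: → [2,5); WM=0
i=4 t=3 v=4: → [2,5); WM=0
i=5 t=1 v=3: → [0,3); WM=0
i=6 t=6 v=2: → [6,9),[4,7); WM=3; [0,3) fires=3
i=7 t=6 v=6: → [6,9),[4,7); WM=3
i=8 t=10 v=8: → [10,13),[8,11); WM=7; [2,5) fires=4 [4,7) fires=2
i=9 t=13 v=3: → [12,15); WM=10; [6,9) fires=2
i=10 t=14 v=4: → [14,17),[12,15); WM=11; [8,11) fires=1
i=11 t=15 v=5: → [14,17); WM=12
i=12 t=5 v=7: DROP (t<12-1); WM=12
i=13 t=15 v=8: → [14,17); WM=12
i=14 t=8 v=1: DROP (t<12-1); WM=12

12 14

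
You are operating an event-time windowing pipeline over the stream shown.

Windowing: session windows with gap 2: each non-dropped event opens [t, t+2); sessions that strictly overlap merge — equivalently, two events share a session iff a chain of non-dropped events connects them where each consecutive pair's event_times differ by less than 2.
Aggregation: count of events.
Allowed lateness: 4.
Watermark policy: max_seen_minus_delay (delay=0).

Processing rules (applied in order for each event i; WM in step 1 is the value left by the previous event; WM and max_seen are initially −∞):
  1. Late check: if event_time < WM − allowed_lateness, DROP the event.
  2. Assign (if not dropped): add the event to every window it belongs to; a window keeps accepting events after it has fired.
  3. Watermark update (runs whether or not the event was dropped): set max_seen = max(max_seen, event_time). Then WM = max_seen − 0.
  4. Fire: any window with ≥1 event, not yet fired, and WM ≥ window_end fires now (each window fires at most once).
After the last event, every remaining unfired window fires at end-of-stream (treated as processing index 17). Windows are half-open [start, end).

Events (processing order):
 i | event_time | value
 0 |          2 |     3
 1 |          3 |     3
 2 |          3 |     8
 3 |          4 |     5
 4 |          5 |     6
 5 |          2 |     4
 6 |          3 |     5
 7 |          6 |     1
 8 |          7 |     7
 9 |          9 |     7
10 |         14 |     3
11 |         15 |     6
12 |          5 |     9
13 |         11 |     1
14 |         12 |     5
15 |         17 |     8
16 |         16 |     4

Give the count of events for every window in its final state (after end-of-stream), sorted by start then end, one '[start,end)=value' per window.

i=0 t=2 v=3: → [2,4); WM=2
i=1 t=3 v=3: → [2,5); WM=3
i=2 t=3 v=8: → [2,5); WM=3
i=3 t=4 v=5: → [2,6); WM=4
i=4 t=5 v=6: → [2,7); WM=5
i=5 t=2 v=4: → [2,7); WM=5
i=6 t=3 v=5: → [2,7); WM=5
i=7 t=6 v=1: → [2,8); WM=6
i=8 t=7 v=7: → [2,9); WM=7
i=9 t=9 v=7: → [9,11); WM=9
i=10 t=14 v=3: → [14,16); WM=14
i=11 t=15 v=6: → [14,17); WM=15
i=12 t=5 v=9: DROP (t<15-4); WM=15
i=13 t=11 v=1: → [11,13); WM=15
i=14 t=12 v=5: → [11,14); WM=15
i=15 t=17 v=8: → [17,19); WM=17
i=16 t=16 v=4: → [14,19); WM=17

[2,9)=9 [9,11)=1 [11,14)=2 [14,19)=4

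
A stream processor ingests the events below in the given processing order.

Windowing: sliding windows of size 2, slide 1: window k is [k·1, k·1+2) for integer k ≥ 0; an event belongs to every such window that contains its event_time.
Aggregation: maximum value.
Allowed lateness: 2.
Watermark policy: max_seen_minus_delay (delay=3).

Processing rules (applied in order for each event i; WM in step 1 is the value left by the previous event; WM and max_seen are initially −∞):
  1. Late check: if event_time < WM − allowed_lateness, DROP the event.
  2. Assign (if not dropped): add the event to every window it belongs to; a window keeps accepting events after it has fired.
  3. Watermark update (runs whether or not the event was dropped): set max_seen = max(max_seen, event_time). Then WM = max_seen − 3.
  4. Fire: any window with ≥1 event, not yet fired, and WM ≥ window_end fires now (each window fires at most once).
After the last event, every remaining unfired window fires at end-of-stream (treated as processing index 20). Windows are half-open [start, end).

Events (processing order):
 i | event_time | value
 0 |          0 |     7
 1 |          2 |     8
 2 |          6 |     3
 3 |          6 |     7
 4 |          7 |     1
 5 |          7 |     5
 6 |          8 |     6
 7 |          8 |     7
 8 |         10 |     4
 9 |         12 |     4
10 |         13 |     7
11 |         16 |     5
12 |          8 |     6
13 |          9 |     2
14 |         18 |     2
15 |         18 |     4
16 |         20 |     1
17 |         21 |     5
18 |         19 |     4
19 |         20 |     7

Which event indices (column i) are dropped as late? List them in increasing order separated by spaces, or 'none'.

12 13

i=0 t=0 v=7: → [0,2); WM=-3
i=1 t=2 v=8: → [2,4),[1,3); WM=-1
i=2 t=6 v=3: → [6,8),[5,7); WM=3; [0,2) fires=7 [1,3) fires=8
i=3 t=6 v=7: → [6,8),[5,7); WM=3
i=4 t=7 v=1: → [7,9),[6,8); WM=4; [2,4) fires=8
i=5 t=7 v=5: → [7,9),[6,8); WM=4
i=6 t=8 v=6: → [8,10),[7,9); WM=5
i=7 t=8 v=7: → [8,10),[7,9); WM=5
i=8 t=10 v=4: → [10,12),[9,11); WM=7; [5,7) fires=7
i=9 t=12 v=4: → [12,14),[11,13); WM=9; [6,8) fires=7 [7,9) fires=7
i=10 t=13 v=7: → [13,15),[12,14); WM=10; [8,10) fires=7
i=11 t=16 v=5: → [16,18),[15,17); WM=13; [9,11) fires=4 [10,12) fires=4 [11,13) fires=4
i=12 t=8 v=6: DROP (t<13-2); WM=13
i=13 t=9 v=2: DROP (t<13-2); WM=13
i=14 t=18 v=2: → [18,20),[17,19); WM=15; [12,14) fires=7 [13,15) fires=7
i=15 t=18 v=4: → [18,20),[17,19); WM=15
i=16 t=20 v=1: → [20,22),[19,21); WM=17; [15,17) fires=5
i=17 t=21 v=5: → [21,23),[20,22); WM=18; [16,18) fires=5
i=18 t=19 v=4: → [19,21),[18,20); WM=18
i=19 t=20 v=7: → [20,22),[19,21); WM=18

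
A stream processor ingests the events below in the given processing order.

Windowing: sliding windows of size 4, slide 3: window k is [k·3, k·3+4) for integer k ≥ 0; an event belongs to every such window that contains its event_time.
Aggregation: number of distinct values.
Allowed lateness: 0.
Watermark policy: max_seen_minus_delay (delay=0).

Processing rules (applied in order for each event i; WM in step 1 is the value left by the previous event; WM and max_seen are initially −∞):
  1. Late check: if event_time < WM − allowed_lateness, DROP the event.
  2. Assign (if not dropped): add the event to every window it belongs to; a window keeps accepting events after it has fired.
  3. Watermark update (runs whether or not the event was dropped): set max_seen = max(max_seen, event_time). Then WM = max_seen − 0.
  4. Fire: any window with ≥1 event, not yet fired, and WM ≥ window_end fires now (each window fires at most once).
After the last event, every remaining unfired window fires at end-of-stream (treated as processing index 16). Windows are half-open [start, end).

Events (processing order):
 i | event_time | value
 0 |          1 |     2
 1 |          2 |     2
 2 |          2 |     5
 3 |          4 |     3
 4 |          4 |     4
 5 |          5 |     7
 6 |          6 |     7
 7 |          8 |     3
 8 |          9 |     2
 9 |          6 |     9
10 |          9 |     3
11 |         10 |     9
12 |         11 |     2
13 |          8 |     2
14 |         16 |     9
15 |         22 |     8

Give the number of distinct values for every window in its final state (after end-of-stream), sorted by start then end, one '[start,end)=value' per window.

[0,4)=2 [3,7)=3 [6,10)=3 [9,13)=3 [15,19)=1 [21,25)=1

i=0 t=1 v=2: → [0,4); WM=1
i=1 t=2 v=2: → [0,4); WM=2
i=2 t=2 v=5: → [0,4); WM=2
i=3 t=4 v=3: → [3,7); WM=4; [0,4) fires=2
i=4 t=4 v=4: → [3,7); WM=4
i=5 t=5 v=7: → [3,7); WM=5
i=6 t=6 v=7: → [6,10),[3,7); WM=6
i=7 t=8 v=3: → [6,10); WM=8; [3,7) fires=3
i=8 t=9 v=2: → [9,13),[6,10); WM=9
i=9 t=6 v=9: DROP (t<9-0); WM=9
i=10 t=9 v=3: → [9,13),[6,10); WM=9
i=11 t=10 v=9: → [9,13); WM=10; [6,10) fires=3
i=12 t=11 v=2: → [9,13); WM=11
i=13 t=8 v=2: DROP (t<11-0); WM=11
i=14 t=16 v=9: → [15,19); WM=16; [9,13) fires=3
i=15 t=22 v=8: → [21,25); WM=22; [15,19) fires=1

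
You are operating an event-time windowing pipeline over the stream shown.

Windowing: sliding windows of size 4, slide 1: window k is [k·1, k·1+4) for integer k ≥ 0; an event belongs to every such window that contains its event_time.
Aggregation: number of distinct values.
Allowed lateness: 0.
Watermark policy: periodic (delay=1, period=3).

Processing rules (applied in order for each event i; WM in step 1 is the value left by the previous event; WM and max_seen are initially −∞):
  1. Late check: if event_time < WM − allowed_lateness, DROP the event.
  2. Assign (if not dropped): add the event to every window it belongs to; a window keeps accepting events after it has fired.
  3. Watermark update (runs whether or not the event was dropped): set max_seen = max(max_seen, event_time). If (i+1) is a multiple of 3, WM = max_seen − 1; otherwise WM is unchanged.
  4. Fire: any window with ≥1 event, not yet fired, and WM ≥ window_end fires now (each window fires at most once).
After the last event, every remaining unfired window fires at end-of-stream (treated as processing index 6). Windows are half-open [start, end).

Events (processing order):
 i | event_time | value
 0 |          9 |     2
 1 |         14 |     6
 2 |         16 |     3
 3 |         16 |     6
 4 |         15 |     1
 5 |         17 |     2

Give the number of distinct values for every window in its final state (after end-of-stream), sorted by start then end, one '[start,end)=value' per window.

[6,10)=1 [7,11)=1 [8,12)=1 [9,13)=1 [11,15)=1 [12,16)=2 [13,17)=3 [14,18)=4 [15,19)=4 [16,20)=3 [17,21)=1

i=0 t=9 v=2: → [9,13),[8,12),[7,11),[6,10); WM=−∞
i=1 t=14 v=6: → [14,18),[13,17),[12,16),[11,15); WM=−∞
i=2 t=16 v=3: → [16,20),[15,19),[14,18),[13,17); WM=15; [6,10) fires=1 [7,11) fires=1 [8,12) fires=1 [9,13) fires=1 [11,15) fires=1
i=3 t=16 v=6: → [16,20),[15,19),[14,18),[13,17); WM=15
i=4 t=15 v=1: → [15,19),[14,18),[13,17),[12,16); WM=15
i=5 t=17 v=2: → [17,21),[16,20),[15,19),[14,18); WM=16; [12,16) fires=2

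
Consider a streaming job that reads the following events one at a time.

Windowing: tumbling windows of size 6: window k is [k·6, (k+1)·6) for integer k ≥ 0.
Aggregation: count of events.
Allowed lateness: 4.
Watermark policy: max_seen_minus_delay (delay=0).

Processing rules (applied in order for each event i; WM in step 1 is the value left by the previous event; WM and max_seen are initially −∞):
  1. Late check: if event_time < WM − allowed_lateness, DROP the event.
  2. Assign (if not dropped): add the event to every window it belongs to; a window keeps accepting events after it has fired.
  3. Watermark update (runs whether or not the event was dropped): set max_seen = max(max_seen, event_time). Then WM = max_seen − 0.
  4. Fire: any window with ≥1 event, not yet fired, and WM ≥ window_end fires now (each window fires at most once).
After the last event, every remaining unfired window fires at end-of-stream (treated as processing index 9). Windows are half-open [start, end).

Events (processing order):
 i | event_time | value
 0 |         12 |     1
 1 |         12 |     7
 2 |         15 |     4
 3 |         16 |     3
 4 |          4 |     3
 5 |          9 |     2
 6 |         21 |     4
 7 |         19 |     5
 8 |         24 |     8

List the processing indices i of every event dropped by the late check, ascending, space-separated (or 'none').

i=0 t=12 v=1: → [12,18); WM=12
i=1 t=12 v=7: → [12,18); WM=12
i=2 t=15 v=4: → [12,18); WM=15
i=3 t=16 v=3: → [12,18); WM=16
i=4 t=4 v=3: DROP (t<16-4); WM=16
i=5 t=9 v=2: DROP (t<16-4); WM=16
i=6 t=21 v=4: → [18,24); WM=21; [12,18) fires=4
i=7 t=19 v=5: → [18,24); WM=21
i=8 t=24 v=8: → [24,30); WM=24; [18,24) fires=2

4 5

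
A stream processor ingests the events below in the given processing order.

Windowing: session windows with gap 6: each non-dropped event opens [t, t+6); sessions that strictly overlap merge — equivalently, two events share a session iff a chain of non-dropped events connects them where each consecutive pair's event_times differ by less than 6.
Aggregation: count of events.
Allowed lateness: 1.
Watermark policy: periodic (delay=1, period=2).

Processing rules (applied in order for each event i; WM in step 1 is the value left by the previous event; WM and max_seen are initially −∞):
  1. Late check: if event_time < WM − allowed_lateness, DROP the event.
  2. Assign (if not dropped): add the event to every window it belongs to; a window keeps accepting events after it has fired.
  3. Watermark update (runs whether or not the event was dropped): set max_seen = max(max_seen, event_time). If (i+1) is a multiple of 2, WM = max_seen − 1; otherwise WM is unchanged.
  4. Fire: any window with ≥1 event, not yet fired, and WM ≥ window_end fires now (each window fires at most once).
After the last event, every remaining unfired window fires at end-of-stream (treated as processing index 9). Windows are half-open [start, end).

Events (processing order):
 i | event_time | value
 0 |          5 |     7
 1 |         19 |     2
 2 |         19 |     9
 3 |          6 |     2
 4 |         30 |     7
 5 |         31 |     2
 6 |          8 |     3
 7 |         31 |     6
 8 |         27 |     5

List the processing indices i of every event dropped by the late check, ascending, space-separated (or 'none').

i=0 t=5 v=7: → [5,11); WM=−∞
i=1 t=19 v=2: → [19,25); WM=18
i=2 t=19 v=9: → [19,25); WM=18
i=3 t=6 v=2: DROP (t<18-1); WM=18
i=4 t=30 v=7: → [30,36); WM=18
i=5 t=31 v=2: → [30,37); WM=30
i=6 t=8 v=3: DROP (t<30-1); WM=30
i=7 t=31 v=6: → [30,37); WM=30
i=8 t=27 v=5: DROP (t<30-1); WM=30

3 6 8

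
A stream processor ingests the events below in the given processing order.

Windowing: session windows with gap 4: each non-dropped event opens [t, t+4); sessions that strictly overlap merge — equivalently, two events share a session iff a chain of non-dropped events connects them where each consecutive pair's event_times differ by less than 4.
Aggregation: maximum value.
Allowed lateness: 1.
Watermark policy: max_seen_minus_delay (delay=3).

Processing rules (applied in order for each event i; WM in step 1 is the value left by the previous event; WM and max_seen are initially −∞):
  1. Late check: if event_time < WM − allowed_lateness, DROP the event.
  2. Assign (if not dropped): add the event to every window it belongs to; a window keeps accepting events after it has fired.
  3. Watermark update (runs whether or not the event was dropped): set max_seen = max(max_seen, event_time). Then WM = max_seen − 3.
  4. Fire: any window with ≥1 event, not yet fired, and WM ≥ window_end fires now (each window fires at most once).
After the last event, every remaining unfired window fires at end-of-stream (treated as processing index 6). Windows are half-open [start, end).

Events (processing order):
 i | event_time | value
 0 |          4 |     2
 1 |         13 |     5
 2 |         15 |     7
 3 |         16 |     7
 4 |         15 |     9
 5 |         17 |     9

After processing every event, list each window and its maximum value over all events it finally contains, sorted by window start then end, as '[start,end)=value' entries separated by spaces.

i=0 t=4 v=2: → [4,8); WM=1
i=1 t=13 v=5: → [13,17); WM=10
i=2 t=15 v=7: → [13,19); WM=12
i=3 t=16 v=7: → [13,20); WM=13
i=4 t=15 v=9: → [13,20); WM=13
i=5 t=17 v=9: → [13,21); WM=14

[4,8)=2 [13,21)=9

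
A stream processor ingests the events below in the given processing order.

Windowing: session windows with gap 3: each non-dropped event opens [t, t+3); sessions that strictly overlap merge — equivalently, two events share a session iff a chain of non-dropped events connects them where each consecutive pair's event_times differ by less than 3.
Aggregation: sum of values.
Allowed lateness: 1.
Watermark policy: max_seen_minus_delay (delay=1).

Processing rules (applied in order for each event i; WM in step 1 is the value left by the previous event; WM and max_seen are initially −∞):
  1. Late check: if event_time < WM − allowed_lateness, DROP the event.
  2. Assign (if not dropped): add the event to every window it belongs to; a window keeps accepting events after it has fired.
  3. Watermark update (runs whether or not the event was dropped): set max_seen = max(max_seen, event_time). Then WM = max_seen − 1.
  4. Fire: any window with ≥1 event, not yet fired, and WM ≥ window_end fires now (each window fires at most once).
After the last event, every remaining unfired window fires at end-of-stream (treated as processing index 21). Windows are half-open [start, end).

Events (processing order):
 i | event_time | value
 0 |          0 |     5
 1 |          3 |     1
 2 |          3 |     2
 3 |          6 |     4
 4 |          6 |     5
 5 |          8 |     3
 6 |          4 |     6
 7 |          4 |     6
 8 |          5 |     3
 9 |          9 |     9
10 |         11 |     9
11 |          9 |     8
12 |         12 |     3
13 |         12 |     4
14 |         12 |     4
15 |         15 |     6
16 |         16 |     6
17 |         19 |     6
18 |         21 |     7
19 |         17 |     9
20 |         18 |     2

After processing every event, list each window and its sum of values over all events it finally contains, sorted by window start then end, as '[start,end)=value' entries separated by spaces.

i=0 t=0 v=5: → [0,3); WM=-1
i=1 t=3 v=1: → [3,6); WM=2
i=2 t=3 v=2: → [3,6); WM=2
i=3 t=6 v=4: → [6,9); WM=5
i=4 t=6 v=5: → [6,9); WM=5
i=5 t=8 v=3: → [6,11); WM=7
i=6 t=4 v=6: DROP (t<7-1); WM=7
i=7 t=4 v=6: DROP (t<7-1); WM=7
i=8 t=5 v=3: DROP (t<7-1); WM=7
i=9 t=9 v=9: → [6,12); WM=8
i=10 t=11 v=9: → [6,14); WM=10
i=11 t=9 v=8: → [6,14); WM=10
i=12 t=12 v=3: → [6,15); WM=11
i=13 t=12 v=4: → [6,15); WM=11
i=14 t=12 v=4: → [6,15); WM=11
i=15 t=15 v=6: → [15,18); WM=14
i=16 t=16 v=6: → [15,19); WM=15
i=17 t=19 v=6: → [19,22); WM=18
i=18 t=21 v=7: → [19,24); WM=20
i=19 t=17 v=9: DROP (t<20-1); WM=20
i=20 t=18 v=2: DROP (t<20-1); WM=20

[0,3)=5 [3,6)=3 [6,15)=49 [15,19)=12 [19,24)=13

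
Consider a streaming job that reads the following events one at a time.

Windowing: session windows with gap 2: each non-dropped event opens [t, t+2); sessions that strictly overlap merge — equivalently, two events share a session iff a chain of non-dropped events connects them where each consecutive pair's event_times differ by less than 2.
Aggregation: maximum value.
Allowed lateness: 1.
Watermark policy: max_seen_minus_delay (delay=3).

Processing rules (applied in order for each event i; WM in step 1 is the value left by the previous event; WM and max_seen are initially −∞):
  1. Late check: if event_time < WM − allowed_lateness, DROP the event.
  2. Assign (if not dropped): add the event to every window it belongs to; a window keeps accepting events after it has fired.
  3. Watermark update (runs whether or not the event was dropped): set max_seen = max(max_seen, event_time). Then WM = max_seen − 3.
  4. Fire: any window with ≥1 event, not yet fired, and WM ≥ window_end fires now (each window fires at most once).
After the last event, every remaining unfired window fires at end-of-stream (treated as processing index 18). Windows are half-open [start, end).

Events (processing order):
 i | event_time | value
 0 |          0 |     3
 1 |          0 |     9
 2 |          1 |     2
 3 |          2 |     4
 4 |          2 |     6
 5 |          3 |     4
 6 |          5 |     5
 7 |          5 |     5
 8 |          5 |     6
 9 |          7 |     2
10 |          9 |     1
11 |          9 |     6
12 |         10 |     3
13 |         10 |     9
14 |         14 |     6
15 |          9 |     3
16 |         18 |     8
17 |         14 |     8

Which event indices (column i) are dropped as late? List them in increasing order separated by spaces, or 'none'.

i=0 t=0 v=3: → [0,2); WM=-3
i=1 t=0 v=9: → [0,2); WM=-3
i=2 t=1 v=2: → [0,3); WM=-2
i=3 t=2 v=4: → [0,4); WM=-1
i=4 t=2 v=6: → [0,4); WM=-1
i=5 t=3 v=4: → [0,5); WM=0
i=6 t=5 v=5: → [5,7); WM=2
i=7 t=5 v=5: → [5,7); WM=2
i=8 t=5 v=6: → [5,7); WM=2
i=9 t=7 v=2: → [7,9); WM=4
i=10 t=9 v=1: → [9,11); WM=6
i=11 t=9 v=6: → [9,11); WM=6
i=12 t=10 v=3: → [9,12); WM=7
i=13 t=10 v=9: → [9,12); WM=7
i=14 t=14 v=6: → [14,16); WM=11
i=15 t=9 v=3: DROP (t<11-1); WM=11
i=16 t=18 v=8: → [18,20); WM=15
i=17 t=14 v=8: → [14,16); WM=15

15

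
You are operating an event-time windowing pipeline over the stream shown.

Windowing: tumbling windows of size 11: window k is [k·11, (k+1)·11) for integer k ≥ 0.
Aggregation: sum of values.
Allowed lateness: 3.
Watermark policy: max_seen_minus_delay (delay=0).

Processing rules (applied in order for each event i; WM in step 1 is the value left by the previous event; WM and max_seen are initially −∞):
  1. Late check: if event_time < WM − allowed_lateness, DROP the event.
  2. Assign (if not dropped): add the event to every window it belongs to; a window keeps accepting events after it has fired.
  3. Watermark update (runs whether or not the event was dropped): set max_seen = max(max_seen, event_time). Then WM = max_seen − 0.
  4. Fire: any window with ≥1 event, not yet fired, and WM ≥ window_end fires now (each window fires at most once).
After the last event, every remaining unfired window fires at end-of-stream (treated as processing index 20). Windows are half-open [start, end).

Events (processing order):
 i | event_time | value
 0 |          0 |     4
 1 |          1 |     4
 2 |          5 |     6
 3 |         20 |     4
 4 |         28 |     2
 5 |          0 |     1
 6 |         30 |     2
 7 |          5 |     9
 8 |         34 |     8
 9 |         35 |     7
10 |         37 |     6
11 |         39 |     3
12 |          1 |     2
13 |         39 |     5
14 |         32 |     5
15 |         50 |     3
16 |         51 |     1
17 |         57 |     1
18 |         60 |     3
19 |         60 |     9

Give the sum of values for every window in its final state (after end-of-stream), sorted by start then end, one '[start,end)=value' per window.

[0,11)=14 [11,22)=4 [22,33)=4 [33,44)=29 [44,55)=4 [55,66)=13

i=0 t=0 v=4: → [0,11); WM=0
i=1 t=1 v=4: → [0,11); WM=1
i=2 t=5 v=6: → [0,11); WM=5
i=3 t=20 v=4: → [11,22); WM=20; [0,11) fires=14
i=4 t=28 v=2: → [22,33); WM=28; [11,22) fires=4
i=5 t=0 v=1: DROP (t<28-3); WM=28
i=6 t=30 v=2: → [22,33); WM=30
i=7 t=5 v=9: DROP (t<30-3); WM=30
i=8 t=34 v=8: → [33,44); WM=34; [22,33) fires=4
i=9 t=35 v=7: → [33,44); WM=35
i=10 t=37 v=6: → [33,44); WM=37
i=11 t=39 v=3: → [33,44); WM=39
i=12 t=1 v=2: DROP (t<39-3); WM=39
i=13 t=39 v=5: → [33,44); WM=39
i=14 t=32 v=5: DROP (t<39-3); WM=39
i=15 t=50 v=3: → [44,55); WM=50; [33,44) fires=29
i=16 t=51 v=1: → [44,55); WM=51
i=17 t=57 v=1: → [55,66); WM=57; [44,55) fires=4
i=18 t=60 v=3: → [55,66); WM=60
i=19 t=60 v=9: → [55,66); WM=60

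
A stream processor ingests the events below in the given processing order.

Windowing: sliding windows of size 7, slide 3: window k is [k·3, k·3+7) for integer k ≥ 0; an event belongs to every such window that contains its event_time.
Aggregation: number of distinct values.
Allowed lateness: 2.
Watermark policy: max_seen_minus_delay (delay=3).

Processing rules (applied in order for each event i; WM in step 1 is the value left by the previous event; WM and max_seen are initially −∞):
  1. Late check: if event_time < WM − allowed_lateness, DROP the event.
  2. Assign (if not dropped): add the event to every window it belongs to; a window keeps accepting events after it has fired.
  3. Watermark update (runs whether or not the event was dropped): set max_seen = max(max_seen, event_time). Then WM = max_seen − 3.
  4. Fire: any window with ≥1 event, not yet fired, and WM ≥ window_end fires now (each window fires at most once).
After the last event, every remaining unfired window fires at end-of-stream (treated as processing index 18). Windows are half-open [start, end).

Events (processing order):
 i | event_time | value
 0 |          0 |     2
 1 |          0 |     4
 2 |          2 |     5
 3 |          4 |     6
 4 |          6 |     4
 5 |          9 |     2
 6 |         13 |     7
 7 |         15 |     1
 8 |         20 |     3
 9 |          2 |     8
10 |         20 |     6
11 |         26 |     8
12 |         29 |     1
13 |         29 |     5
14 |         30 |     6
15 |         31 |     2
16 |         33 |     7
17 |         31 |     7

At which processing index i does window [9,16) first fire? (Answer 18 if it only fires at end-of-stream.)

8

i=0 t=0 v=2: → [0,7); WM=-3
i=1 t=0 v=4: → [0,7); WM=-3
i=2 t=2 v=5: → [0,7); WM=-1
i=3 t=4 v=6: → [3,10),[0,7); WM=1
i=4 t=6 v=4: → [6,13),[3,10),[0,7); WM=3
i=5 t=9 v=2: → [9,16),[6,13),[3,10); WM=6
i=6 t=13 v=7: → [12,19),[9,16); WM=10; [0,7) fires=4 [3,10) fires=3
i=7 t=15 v=1: → [15,22),[12,19),[9,16); WM=12
i=8 t=20 v=3: → [18,25),[15,22); WM=17; [6,13) fires=2 [9,16) fires=3
i=9 t=2 v=8: DROP (t<17-2); WM=17
i=10 t=20 v=6: → [18,25),[15,22); WM=17
i=11 t=26 v=8: → [24,31),[21,28); WM=23; [12,19) fires=2 [15,22) fires=3
i=12 t=29 v=1: → [27,34),[24,31); WM=26; [18,25) fires=2
i=13 t=29 v=5: → [27,34),[24,31); WM=26
i=14 t=30 v=6: → [30,37),[27,34),[24,31); WM=27
i=15 t=31 v=2: → [30,37),[27,34); WM=28; [21,28) fires=1
i=16 t=33 v=7: → [33,40),[30,37),[27,34); WM=30
i=17 t=31 v=7: → [30,37),[27,34); WM=30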